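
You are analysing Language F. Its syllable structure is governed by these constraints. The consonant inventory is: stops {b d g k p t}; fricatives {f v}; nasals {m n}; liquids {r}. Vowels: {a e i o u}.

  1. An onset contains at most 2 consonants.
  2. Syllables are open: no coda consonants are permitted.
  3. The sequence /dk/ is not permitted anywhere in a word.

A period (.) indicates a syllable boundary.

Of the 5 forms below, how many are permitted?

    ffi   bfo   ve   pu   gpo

ffi — σ1 onset /ff/ (2C), coda /∅/ ok → permitted
bfo — σ1 onset /bf/ (2C), coda /∅/ ok → permitted
ve — σ1 onset /v/, coda /∅/ ok → permitted
pu — σ1 onset /p/, coda /∅/ ok → permitted
gpo — σ1 onset /gp/ (2C), coda /∅/ ok → permitted
Permitted: ffi, bfo, ve, pu, gpo → 5.

5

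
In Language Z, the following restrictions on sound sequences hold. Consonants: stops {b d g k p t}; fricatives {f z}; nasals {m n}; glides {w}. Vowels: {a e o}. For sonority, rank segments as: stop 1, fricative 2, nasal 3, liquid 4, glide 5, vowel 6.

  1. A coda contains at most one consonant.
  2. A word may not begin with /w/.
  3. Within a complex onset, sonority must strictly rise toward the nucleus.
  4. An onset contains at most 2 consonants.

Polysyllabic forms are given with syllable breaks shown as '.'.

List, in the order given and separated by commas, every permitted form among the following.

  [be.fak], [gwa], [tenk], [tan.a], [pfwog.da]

[be.fak] — σ1 onset /b/, coda /∅/ ok; σ2 onset /f/, coda /k/ ok → permitted
[gwa] — σ1 onset /gw/ (1→5 rises), coda /∅/ ok → permitted
[tenk] — violates constraint 1: syllable 1 coda /nk/ has 2 consonants (> 1) → not permitted
[tan.a] — σ1 onset /t/, coda /n/ ok; σ2 onset /∅/, coda /∅/ ok → permitted
[pfwog.da] — violates constraint 4: syllable 1 onset /pfw/ has 3 consonants (> 2) → not permitted

[be.fak], [gwa], [tan.a]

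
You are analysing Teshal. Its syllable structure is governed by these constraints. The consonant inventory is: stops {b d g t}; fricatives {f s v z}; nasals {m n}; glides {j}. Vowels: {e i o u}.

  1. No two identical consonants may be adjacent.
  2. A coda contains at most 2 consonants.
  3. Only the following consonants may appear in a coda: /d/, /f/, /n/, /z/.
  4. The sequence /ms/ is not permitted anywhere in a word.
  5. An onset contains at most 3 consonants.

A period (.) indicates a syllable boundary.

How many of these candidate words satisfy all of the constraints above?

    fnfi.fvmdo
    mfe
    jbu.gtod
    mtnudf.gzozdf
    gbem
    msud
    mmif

2

fnfi.fvmdo — violates constraint 5: syllable 2 onset /fvmd/ has 4 consonants (> 3) → ill-formed
mfe — σ1 onset /mf/ (2C), coda /∅/ ok → well-formed
jbu.gtod — σ1 onset /jb/ (2C), coda /∅/ ok; σ2 onset /gt/ (2C), coda /d/ ok → well-formed
mtnudf.gzozdf — violates constraint 2: syllable 2 coda /zdf/ has 3 consonants (> 2) → ill-formed
gbem — violates constraint 3: syllable 1 coda contains /m/, which is not a licensed coda consonant → ill-formed
msud — violates constraint 4: contains banned sequence /ms/ → ill-formed
mmif — violates constraint 1: adjacent identical consonants /mm/ → ill-formed
Well-formed: mfe, jbu.gtod → 2.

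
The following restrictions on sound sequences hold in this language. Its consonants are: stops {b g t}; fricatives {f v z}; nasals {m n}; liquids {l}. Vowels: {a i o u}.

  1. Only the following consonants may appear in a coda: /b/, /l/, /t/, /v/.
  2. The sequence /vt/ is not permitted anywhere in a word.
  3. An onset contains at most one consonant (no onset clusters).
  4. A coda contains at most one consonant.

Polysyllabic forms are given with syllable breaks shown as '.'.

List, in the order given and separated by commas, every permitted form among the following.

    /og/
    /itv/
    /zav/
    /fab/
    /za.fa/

/zav/, /fab/, /za.fa/

/og/ — violates constraint 1: syllable 1 coda contains /g/, which is not a licensed coda consonant → not permitted
/itv/ — violates constraint 4: syllable 1 coda /tv/ has 2 consonants (> 1) → not permitted
/zav/ — σ1 onset /z/, coda /v/ ok → permitted
/fab/ — σ1 onset /f/, coda /b/ ok → permitted
/za.fa/ — σ1 onset /z/, coda /∅/ ok; σ2 onset /f/, coda /∅/ ok → permitted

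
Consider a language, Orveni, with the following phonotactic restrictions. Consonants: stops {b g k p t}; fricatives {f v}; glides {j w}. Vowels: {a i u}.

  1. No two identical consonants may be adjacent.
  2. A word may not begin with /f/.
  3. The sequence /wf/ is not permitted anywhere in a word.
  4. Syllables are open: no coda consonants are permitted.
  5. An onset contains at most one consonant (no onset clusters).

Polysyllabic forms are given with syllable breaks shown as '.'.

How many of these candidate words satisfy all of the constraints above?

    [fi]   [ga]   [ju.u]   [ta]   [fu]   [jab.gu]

[fi] — violates constraint 2: word begins with /f/ → ill-formed
[ga] — σ1 onset /g/, coda /∅/ ok → well-formed
[ju.u] — σ1 onset /j/, coda /∅/ ok; σ2 onset /∅/, coda /∅/ ok → well-formed
[ta] — σ1 onset /t/, coda /∅/ ok → well-formed
[fu] — violates constraint 2: word begins with /f/ → ill-formed
[jab.gu] — violates constraint 4: syllable 1 coda /b/ has 1 consonant (> 0) → ill-formed
Well-formed: [ga], [ju.u], [ta] → 3.

3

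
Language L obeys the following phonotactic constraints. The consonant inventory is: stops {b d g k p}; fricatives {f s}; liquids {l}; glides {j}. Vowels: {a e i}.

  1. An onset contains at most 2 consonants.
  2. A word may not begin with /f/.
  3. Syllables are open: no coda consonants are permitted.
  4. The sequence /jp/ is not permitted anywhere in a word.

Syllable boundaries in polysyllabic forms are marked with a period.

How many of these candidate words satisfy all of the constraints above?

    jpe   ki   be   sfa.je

jpe — violates constraint 4: contains banned sequence /jp/ → ill-formed
ki — σ1 onset /k/, coda /∅/ ok → well-formed
be — σ1 onset /b/, coda /∅/ ok → well-formed
sfa.je — σ1 onset /sf/ (2C), coda /∅/ ok; σ2 onset /j/, coda /∅/ ok → well-formed
Well-formed: ki, be, sfa.je → 3.

3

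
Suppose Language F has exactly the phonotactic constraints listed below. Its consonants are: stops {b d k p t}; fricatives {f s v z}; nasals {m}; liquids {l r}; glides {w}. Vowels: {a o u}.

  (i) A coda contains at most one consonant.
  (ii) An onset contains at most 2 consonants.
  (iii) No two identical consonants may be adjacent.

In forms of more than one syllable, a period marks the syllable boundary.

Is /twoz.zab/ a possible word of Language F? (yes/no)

/twoz.zab/ — violates constraint (iii): adjacent identical consonants /zz/ → not permitted

no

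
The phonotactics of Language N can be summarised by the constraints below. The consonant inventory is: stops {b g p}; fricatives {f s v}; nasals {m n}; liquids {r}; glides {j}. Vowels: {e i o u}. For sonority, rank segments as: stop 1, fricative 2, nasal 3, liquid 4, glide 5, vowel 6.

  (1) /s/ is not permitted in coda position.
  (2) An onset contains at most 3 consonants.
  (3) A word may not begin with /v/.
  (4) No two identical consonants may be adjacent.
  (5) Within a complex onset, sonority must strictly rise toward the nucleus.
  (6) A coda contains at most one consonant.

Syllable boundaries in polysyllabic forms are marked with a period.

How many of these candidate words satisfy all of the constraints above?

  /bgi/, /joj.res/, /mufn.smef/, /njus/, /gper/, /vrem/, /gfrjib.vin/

/bgi/ — violates constraint 5: syllable 1 onset /bg/: /b/ (stop, 1) → /g/ (stop, 1) does not rise → not permitted
/joj.res/ — violates constraint 1: syllable 2 coda contains /s/ → not permitted
/mufn.smef/ — violates constraint 6: syllable 1 coda /fn/ has 2 consonants (> 1) → not permitted
/njus/ — violates constraint 1: syllable 1 coda contains /s/ → not permitted
/gper/ — violates constraint 5: syllable 1 onset /gp/: /g/ (stop, 1) → /p/ (stop, 1) does not rise → not permitted
/vrem/ — violates constraint 3: word begins with /v/ → not permitted
/gfrjib.vin/ — violates constraint 2: syllable 1 onset /gfrj/ has 4 consonants (> 3) → not permitted
No form is permitted → 0.

0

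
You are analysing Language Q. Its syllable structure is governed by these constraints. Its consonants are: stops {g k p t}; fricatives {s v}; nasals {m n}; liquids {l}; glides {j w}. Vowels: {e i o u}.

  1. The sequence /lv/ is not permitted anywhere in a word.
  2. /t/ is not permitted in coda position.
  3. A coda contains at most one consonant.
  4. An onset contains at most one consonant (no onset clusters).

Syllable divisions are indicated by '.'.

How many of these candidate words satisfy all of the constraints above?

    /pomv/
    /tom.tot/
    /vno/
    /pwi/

0

/pomv/ — violates constraint 3: syllable 1 coda /mv/ has 2 consonants (> 1) → phonotactically illegal
/tom.tot/ — violates constraint 2: syllable 2 coda contains /t/ → phonotactically illegal
/vno/ — violates constraint 4: syllable 1 onset /vn/ has 2 consonants (> 1) → phonotactically illegal
/pwi/ — violates constraint 4: syllable 1 onset /pw/ has 2 consonants (> 1) → phonotactically illegal
No form is phonotactically legal → 0.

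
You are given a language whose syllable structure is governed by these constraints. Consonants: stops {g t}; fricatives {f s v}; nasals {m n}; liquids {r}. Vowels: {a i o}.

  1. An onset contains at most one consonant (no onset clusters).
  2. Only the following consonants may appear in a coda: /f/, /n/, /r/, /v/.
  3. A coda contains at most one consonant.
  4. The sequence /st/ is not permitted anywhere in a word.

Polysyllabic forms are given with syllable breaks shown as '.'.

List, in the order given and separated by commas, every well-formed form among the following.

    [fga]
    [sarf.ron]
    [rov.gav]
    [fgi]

[fga] — violates constraint 1: syllable 1 onset /fg/ has 2 consonants (> 1) → ill-formed
[sarf.ron] — violates constraint 3: syllable 1 coda /rf/ has 2 consonants (> 1) → ill-formed
[rov.gav] — σ1 onset /r/, coda /v/ ok; σ2 onset /g/, coda /v/ ok → well-formed
[fgi] — violates constraint 1: syllable 1 onset /fg/ has 2 consonants (> 1) → ill-formed

[rov.gav]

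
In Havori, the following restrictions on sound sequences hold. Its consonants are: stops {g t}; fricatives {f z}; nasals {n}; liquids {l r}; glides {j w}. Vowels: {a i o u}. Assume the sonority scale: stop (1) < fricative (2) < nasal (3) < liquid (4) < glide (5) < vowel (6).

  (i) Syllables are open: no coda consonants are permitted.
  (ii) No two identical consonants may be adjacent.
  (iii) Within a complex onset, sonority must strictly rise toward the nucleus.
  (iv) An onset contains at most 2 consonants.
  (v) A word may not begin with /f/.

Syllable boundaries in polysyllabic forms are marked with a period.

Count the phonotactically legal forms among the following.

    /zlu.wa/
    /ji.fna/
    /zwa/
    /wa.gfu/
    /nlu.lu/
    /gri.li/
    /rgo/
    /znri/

/zlu.wa/ — σ1 onset /zl/ (2→4 rises), coda /∅/ ok; σ2 onset /w/, coda /∅/ ok → phonotactically legal
/ji.fna/ — σ1 onset /j/, coda /∅/ ok; σ2 onset /fn/ (2→3 rises), coda /∅/ ok → phonotactically legal
/zwa/ — σ1 onset /zw/ (2→5 rises), coda /∅/ ok → phonotactically legal
/wa.gfu/ — σ1 onset /w/, coda /∅/ ok; σ2 onset /gf/ (1→2 rises), coda /∅/ ok → phonotactically legal
/nlu.lu/ — σ1 onset /nl/ (3→4 rises), coda /∅/ ok; σ2 onset /l/, coda /∅/ ok → phonotactically legal
/gri.li/ — σ1 onset /gr/ (1→4 rises), coda /∅/ ok; σ2 onset /l/, coda /∅/ ok → phonotactically legal
/rgo/ — violates constraint (iii): syllable 1 onset /rg/: /r/ (liquid, 4) → /g/ (stop, 1) does not rise → phonotactically illegal
/znri/ — violates constraint (iv): syllable 1 onset /znr/ has 3 consonants (> 2) → phonotactically illegal
Phonotactically legal: /zlu.wa/, /ji.fna/, /zwa/, /wa.gfu/, /nlu.lu/, /gri.li/ → 6.

6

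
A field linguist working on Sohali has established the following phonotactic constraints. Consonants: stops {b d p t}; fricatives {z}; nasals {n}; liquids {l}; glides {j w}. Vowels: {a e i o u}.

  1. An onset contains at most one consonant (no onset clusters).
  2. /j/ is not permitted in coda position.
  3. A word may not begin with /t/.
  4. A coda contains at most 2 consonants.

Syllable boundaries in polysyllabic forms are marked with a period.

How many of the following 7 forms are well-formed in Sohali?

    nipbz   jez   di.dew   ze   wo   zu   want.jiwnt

5

nipbz — violates constraint 4: syllable 1 coda /pbz/ has 3 consonants (> 2) → ill-formed
jez — σ1 onset /j/, coda /z/ ok → well-formed
di.dew — σ1 onset /d/, coda /∅/ ok; σ2 onset /d/, coda /w/ ok → well-formed
ze — σ1 onset /z/, coda /∅/ ok → well-formed
wo — σ1 onset /w/, coda /∅/ ok → well-formed
zu — σ1 onset /z/, coda /∅/ ok → well-formed
want.jiwnt — violates constraint 4: syllable 2 coda /wnt/ has 3 consonants (> 2) → ill-formed
Well-formed: jez, di.dew, ze, wo, zu → 5.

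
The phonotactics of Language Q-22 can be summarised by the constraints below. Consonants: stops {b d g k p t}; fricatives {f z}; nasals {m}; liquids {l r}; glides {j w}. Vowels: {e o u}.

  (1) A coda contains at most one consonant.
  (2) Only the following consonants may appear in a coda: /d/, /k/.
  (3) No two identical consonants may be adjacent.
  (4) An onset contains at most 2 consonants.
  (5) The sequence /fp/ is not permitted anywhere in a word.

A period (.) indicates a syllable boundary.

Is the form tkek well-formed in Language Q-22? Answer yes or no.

tkek — σ1 onset /tk/ (2C), coda /k/ ok → well-formed

yes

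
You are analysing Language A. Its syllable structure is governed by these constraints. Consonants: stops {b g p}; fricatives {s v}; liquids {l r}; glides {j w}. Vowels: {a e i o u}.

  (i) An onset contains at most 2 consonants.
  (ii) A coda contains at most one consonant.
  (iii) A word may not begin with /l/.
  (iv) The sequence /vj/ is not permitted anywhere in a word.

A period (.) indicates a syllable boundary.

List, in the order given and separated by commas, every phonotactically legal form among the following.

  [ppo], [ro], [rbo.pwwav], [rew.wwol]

[ppo] — σ1 onset /pp/ (2C), coda /∅/ ok → phonotactically legal
[ro] — σ1 onset /r/, coda /∅/ ok → phonotactically legal
[rbo.pwwav] — violates constraint (i): syllable 2 onset /pww/ has 3 consonants (> 2) → phonotactically illegal
[rew.wwol] — σ1 onset /r/, coda /w/ ok; σ2 onset /ww/ (2C), coda /l/ ok → phonotactically legal

[ppo], [ro], [rew.wwol]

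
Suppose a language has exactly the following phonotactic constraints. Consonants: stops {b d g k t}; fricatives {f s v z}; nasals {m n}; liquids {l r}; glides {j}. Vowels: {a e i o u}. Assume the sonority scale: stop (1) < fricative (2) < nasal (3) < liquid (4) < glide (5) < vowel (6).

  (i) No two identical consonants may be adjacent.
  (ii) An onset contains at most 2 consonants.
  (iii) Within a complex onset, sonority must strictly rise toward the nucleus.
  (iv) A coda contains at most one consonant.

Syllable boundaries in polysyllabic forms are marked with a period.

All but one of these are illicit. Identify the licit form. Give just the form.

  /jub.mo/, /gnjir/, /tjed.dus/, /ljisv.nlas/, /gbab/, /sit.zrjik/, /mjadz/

/jub.mo/ — σ1 onset /j/, coda /b/ ok; σ2 onset /m/, coda /∅/ ok → licit
/gnjir/ — violates constraint (ii): syllable 1 onset /gnj/ has 3 consonants (> 2) → illicit
/tjed.dus/ — violates constraint (i): adjacent identical consonants /dd/ → illicit
/ljisv.nlas/ — violates constraint (iv): syllable 1 coda /sv/ has 2 consonants (> 1) → illicit
/gbab/ — violates constraint (iii): syllable 1 onset /gb/: /g/ (stop, 1) → /b/ (stop, 1) does not rise → illicit
/sit.zrjik/ — violates constraint (ii): syllable 2 onset /zrj/ has 3 consonants (> 2) → illicit
/mjadz/ — violates constraint (iv): syllable 1 coda /dz/ has 2 consonants (> 1) → illicit

/jub.mo/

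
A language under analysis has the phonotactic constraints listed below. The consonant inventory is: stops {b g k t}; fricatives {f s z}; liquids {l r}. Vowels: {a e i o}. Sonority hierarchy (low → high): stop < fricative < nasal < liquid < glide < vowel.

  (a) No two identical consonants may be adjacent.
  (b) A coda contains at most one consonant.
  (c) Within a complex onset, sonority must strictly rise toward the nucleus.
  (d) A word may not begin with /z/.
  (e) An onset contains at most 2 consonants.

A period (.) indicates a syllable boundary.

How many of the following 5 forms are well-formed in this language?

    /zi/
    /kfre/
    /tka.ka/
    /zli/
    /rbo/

/zi/ — violates constraint (d): word begins with /z/ → ill-formed
/kfre/ — violates constraint (e): syllable 1 onset /kfr/ has 3 consonants (> 2) → ill-formed
/tka.ka/ — violates constraint (c): syllable 1 onset /tk/: /t/ (stop, 1) → /k/ (stop, 1) does not rise → ill-formed
/zli/ — violates constraint (d): word begins with /z/ → ill-formed
/rbo/ — violates constraint (c): syllable 1 onset /rb/: /r/ (liquid, 4) → /b/ (stop, 1) does not rise → ill-formed
No form is well-formed → 0.

0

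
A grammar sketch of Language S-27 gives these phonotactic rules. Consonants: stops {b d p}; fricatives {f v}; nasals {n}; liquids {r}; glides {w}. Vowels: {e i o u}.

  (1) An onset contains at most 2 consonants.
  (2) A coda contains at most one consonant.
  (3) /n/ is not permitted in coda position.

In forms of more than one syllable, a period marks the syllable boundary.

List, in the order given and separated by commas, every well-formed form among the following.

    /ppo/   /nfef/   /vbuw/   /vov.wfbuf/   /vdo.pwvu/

/ppo/, /nfef/, /vbuw/

/ppo/ — σ1 onset /pp/ (2C), coda /∅/ ok → well-formed
/nfef/ — σ1 onset /nf/ (2C), coda /f/ ok → well-formed
/vbuw/ — σ1 onset /vb/ (2C), coda /w/ ok → well-formed
/vov.wfbuf/ — violates constraint 1: syllable 2 onset /wfb/ has 3 consonants (> 2) → ill-formed
/vdo.pwvu/ — violates constraint 1: syllable 2 onset /pwv/ has 3 consonants (> 2) → ill-formed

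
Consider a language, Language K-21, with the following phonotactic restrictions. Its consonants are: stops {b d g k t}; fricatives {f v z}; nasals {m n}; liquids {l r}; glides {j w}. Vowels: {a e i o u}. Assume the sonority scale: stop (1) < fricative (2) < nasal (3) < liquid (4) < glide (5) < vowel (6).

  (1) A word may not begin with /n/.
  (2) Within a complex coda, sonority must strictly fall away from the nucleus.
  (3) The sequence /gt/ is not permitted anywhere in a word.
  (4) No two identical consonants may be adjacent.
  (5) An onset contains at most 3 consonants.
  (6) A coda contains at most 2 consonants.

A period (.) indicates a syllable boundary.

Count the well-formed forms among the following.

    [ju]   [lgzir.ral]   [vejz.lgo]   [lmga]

3

[ju] — σ1 onset /j/, coda /∅/ ok → well-formed
[lgzir.ral] — violates constraint 4: adjacent identical consonants /rr/ → ill-formed
[vejz.lgo] — σ1 onset /v/, coda /jz/ (5→2 falls) ok; σ2 onset /lg/ (2C), coda /∅/ ok → well-formed
[lmga] — σ1 onset /lmg/ (3C), coda /∅/ ok → well-formed
Well-formed: [ju], [vejz.lgo], [lmga] → 3.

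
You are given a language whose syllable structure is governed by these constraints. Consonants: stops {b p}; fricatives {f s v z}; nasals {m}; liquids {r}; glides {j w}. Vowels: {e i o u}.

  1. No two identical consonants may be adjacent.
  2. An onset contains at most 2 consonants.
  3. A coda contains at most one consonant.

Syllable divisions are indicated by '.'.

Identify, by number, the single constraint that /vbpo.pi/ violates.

/vbpo.pi/: syllable 1 onset /vbp/ has 3 consonants (> 2).
This is a violation of constraint 2: "An onset contains at most 2 consonants."
The remaining constraints (1, 3) are satisfied.

2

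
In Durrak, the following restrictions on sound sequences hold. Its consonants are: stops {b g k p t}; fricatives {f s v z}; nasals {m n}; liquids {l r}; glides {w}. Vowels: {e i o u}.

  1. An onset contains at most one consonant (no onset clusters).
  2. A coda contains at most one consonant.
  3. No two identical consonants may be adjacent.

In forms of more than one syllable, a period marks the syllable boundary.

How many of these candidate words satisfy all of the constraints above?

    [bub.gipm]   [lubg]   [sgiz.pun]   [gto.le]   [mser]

[bub.gipm] — violates constraint 2: syllable 2 coda /pm/ has 2 consonants (> 1) → not permitted
[lubg] — violates constraint 2: syllable 1 coda /bg/ has 2 consonants (> 1) → not permitted
[sgiz.pun] — violates constraint 1: syllable 1 onset /sg/ has 2 consonants (> 1) → not permitted
[gto.le] — violates constraint 1: syllable 1 onset /gt/ has 2 consonants (> 1) → not permitted
[mser] — violates constraint 1: syllable 1 onset /ms/ has 2 consonants (> 1) → not permitted
No form is permitted → 0.

0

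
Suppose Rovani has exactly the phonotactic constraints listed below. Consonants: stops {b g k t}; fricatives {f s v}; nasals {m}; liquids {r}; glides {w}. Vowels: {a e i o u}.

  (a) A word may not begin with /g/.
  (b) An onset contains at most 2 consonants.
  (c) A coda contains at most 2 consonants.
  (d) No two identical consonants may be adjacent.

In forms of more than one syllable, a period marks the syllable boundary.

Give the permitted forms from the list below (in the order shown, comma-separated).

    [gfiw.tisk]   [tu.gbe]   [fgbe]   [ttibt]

[tu.gbe]

[gfiw.tisk] — violates constraint (a): word begins with /g/ → not permitted
[tu.gbe] — σ1 onset /t/, coda /∅/ ok; σ2 onset /gb/ (2C), coda /∅/ ok → permitted
[fgbe] — violates constraint (b): syllable 1 onset /fgb/ has 3 consonants (> 2) → not permitted
[ttibt] — violates constraint (d): adjacent identical consonants /tt/ → not permitted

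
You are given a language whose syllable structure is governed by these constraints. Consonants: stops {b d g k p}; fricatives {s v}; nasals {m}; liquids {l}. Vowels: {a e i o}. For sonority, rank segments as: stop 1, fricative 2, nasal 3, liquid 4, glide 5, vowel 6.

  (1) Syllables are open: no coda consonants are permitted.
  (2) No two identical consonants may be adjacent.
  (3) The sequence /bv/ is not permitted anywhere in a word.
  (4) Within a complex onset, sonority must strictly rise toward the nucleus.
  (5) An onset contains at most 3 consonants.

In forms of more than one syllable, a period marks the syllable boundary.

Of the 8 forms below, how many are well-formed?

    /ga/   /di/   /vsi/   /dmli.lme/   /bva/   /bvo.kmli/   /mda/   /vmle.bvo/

2

/ga/ — σ1 onset /g/, coda /∅/ ok → well-formed
/di/ — σ1 onset /d/, coda /∅/ ok → well-formed
/vsi/ — violates constraint 4: syllable 1 onset /vs/: /v/ (fricative, 2) → /s/ (fricative, 2) does not rise → ill-formed
/dmli.lme/ — violates constraint 4: syllable 2 onset /lm/: /l/ (liquid, 4) → /m/ (nasal, 3) does not rise → ill-formed
/bva/ — violates constraint 3: contains banned sequence /bv/ → ill-formed
/bvo.kmli/ — violates constraint 3: contains banned sequence /bv/ → ill-formed
/mda/ — violates constraint 4: syllable 1 onset /md/: /m/ (nasal, 3) → /d/ (stop, 1) does not rise → ill-formed
/vmle.bvo/ — violates constraint 3: contains banned sequence /bv/ → ill-formed
Well-formed: /ga/, /di/ → 2.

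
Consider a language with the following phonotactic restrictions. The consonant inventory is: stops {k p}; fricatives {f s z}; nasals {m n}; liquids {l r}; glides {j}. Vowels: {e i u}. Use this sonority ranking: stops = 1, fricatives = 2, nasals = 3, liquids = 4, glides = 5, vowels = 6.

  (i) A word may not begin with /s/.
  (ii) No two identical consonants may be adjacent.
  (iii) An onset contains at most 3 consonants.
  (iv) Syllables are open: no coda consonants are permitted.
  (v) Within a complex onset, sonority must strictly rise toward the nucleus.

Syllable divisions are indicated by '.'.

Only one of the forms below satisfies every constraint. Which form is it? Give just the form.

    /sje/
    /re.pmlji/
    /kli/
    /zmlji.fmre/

/sje/ — violates constraint (i): word begins with /s/ → phonotactically illegal
/re.pmlji/ — violates constraint (iii): syllable 2 onset /pmlj/ has 4 consonants (> 3) → phonotactically illegal
/kli/ — σ1 onset /kl/ (1→4 rises), coda /∅/ ok → phonotactically legal
/zmlji.fmre/ — violates constraint (iii): syllable 1 onset /zmlj/ has 4 consonants (> 3) → phonotactically illegal

/kli/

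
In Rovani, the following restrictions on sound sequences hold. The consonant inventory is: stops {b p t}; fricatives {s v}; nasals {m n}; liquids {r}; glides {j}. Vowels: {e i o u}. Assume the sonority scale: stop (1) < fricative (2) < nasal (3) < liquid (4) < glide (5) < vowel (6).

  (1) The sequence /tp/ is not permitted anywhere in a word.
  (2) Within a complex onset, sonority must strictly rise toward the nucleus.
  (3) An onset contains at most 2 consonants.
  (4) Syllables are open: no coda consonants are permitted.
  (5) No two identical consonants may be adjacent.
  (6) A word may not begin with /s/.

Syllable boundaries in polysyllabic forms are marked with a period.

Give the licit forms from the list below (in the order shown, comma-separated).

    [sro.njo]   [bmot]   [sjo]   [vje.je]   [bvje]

[sro.njo] — violates constraint 6: word begins with /s/ → illicit
[bmot] — violates constraint 4: syllable 1 coda /t/ has 1 consonant (> 0) → illicit
[sjo] — violates constraint 6: word begins with /s/ → illicit
[vje.je] — σ1 onset /vj/ (2→5 rises), coda /∅/ ok; σ2 onset /j/, coda /∅/ ok → licit
[bvje] — violates constraint 3: syllable 1 onset /bvj/ has 3 consonants (> 2) → illicit

[vje.je]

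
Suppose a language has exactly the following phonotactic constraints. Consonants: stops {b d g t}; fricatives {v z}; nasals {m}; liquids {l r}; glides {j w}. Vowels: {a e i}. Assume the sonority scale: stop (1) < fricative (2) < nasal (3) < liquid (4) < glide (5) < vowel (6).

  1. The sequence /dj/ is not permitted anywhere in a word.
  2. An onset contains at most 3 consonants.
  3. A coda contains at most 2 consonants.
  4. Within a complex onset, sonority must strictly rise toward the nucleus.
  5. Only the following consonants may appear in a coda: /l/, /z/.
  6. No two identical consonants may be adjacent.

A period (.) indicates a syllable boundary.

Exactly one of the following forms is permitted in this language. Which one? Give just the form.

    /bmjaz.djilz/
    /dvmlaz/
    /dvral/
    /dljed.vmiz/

/dvral/

/bmjaz.djilz/ — violates constraint 1: contains banned sequence /dj/ → not permitted
/dvmlaz/ — violates constraint 2: syllable 1 onset /dvml/ has 4 consonants (> 3) → not permitted
/dvral/ — σ1 onset /dvr/ (1→2→4 rises), coda /l/ ok → permitted
/dljed.vmiz/ — violates constraint 5: syllable 1 coda contains /d/, which is not a licensed coda consonant → not permitted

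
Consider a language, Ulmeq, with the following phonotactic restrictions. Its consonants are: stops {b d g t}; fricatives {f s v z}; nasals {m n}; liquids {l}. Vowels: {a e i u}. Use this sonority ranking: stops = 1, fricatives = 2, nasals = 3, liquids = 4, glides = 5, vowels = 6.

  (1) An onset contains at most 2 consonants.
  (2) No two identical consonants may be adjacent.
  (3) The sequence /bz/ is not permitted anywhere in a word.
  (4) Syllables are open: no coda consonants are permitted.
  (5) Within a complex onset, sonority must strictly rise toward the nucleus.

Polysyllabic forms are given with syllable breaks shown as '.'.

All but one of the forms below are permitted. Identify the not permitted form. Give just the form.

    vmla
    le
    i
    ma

vmla — violates constraint 1: syllable 1 onset /vml/ has 3 consonants (> 2) → not permitted
le — σ1 onset /l/, coda /∅/ ok → permitted
i — σ1 onset /∅/, coda /∅/ ok → permitted
ma — σ1 onset /m/, coda /∅/ ok → permitted

vmla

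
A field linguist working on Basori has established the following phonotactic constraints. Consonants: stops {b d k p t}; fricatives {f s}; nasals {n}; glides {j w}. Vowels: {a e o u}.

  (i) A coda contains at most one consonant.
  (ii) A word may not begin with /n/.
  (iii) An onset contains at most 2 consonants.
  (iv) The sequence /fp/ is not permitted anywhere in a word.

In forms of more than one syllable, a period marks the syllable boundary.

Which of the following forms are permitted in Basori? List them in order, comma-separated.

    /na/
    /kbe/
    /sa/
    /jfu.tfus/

/kbe/, /sa/, /jfu.tfus/

/na/ — violates constraint (ii): word begins with /n/ → not permitted
/kbe/ — σ1 onset /kb/ (2C), coda /∅/ ok → permitted
/sa/ — σ1 onset /s/, coda /∅/ ok → permitted
/jfu.tfus/ — σ1 onset /jf/ (2C), coda /∅/ ok; σ2 onset /tf/ (2C), coda /s/ ok → permitted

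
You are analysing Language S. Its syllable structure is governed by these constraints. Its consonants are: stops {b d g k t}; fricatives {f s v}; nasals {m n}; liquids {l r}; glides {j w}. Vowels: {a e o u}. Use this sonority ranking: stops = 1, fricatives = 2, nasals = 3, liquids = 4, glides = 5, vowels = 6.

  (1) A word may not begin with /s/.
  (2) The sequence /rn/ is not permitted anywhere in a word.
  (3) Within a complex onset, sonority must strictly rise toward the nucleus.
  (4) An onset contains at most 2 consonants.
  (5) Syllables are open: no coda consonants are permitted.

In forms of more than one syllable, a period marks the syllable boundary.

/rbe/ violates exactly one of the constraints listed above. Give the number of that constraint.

/rbe/: syllable 1 onset /rb/: /r/ (liquid, 4) → /b/ (stop, 1) does not rise.
This is a violation of constraint 3: "Within a complex onset, sonority must strictly rise toward the nucleus."
The remaining constraints (1, 2, 4, 5) are satisfied.

3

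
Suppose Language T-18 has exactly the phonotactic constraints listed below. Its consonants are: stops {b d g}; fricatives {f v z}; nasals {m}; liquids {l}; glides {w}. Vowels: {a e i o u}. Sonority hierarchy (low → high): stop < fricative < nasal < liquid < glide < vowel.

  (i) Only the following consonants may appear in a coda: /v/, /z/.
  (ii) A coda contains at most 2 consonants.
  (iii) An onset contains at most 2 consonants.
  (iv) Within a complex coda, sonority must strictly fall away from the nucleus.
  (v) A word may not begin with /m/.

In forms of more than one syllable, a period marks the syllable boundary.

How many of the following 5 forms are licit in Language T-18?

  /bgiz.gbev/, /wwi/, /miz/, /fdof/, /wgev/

3

/bgiz.gbev/ — σ1 onset /bg/ (2C), coda /z/ ok; σ2 onset /gb/ (2C), coda /v/ ok → licit
/wwi/ — σ1 onset /ww/ (2C), coda /∅/ ok → licit
/miz/ — violates constraint (v): word begins with /m/ → illicit
/fdof/ — violates constraint (i): syllable 1 coda contains /f/, which is not a licensed coda consonant → illicit
/wgev/ — σ1 onset /wg/ (2C), coda /v/ ok → licit
Licit: /bgiz.gbev/, /wwi/, /wgev/ → 3.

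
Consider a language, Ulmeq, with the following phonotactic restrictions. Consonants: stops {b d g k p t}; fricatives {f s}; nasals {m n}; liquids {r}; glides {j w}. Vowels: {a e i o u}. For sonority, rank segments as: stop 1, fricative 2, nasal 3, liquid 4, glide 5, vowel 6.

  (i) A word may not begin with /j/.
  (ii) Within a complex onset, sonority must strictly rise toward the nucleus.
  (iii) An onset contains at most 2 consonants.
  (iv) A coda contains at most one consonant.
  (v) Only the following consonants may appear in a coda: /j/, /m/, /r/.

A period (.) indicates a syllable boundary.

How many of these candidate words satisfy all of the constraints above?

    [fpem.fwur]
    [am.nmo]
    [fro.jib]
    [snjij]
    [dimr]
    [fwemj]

[fpem.fwur] — violates constraint (ii): syllable 1 onset /fp/: /f/ (fricative, 2) → /p/ (stop, 1) does not rise → ill-formed
[am.nmo] — violates constraint (ii): syllable 2 onset /nm/: /n/ (nasal, 3) → /m/ (nasal, 3) does not rise → ill-formed
[fro.jib] — violates constraint (v): syllable 2 coda contains /b/, which is not a licensed coda consonant → ill-formed
[snjij] — violates constraint (iii): syllable 1 onset /snj/ has 3 consonants (> 2) → ill-formed
[dimr] — violates constraint (iv): syllable 1 coda /mr/ has 2 consonants (> 1) → ill-formed
[fwemj] — violates constraint (iv): syllable 1 coda /mj/ has 2 consonants (> 1) → ill-formed
No form is well-formed → 0.

0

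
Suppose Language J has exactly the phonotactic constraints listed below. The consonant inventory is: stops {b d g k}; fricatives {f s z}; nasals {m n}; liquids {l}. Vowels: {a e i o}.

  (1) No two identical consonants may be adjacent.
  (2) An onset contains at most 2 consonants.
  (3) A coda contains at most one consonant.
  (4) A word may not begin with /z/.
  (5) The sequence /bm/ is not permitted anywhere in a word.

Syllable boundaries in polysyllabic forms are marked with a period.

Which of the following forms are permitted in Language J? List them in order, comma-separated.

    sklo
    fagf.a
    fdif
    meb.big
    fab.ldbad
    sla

sklo — violates constraint 2: syllable 1 onset /skl/ has 3 consonants (> 2) → not permitted
fagf.a — violates constraint 3: syllable 1 coda /gf/ has 2 consonants (> 1) → not permitted
fdif — σ1 onset /fd/ (2C), coda /f/ ok → permitted
meb.big — violates constraint 1: adjacent identical consonants /bb/ → not permitted
fab.ldbad — violates constraint 2: syllable 2 onset /ldb/ has 3 consonants (> 2) → not permitted
sla — σ1 onset /sl/ (2C), coda /∅/ ok → permitted

fdif, sla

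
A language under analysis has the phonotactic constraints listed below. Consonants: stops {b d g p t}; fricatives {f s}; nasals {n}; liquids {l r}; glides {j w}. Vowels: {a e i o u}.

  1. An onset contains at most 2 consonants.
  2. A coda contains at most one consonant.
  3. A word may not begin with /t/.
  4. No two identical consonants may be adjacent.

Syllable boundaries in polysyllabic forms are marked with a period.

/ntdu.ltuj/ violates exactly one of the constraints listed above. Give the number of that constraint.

1

/ntdu.ltuj/: syllable 1 onset /ntd/ has 3 consonants (> 2).
This is a violation of constraint 1: "An onset contains at most 2 consonants."
The remaining constraints (2, 3, 4) are satisfied.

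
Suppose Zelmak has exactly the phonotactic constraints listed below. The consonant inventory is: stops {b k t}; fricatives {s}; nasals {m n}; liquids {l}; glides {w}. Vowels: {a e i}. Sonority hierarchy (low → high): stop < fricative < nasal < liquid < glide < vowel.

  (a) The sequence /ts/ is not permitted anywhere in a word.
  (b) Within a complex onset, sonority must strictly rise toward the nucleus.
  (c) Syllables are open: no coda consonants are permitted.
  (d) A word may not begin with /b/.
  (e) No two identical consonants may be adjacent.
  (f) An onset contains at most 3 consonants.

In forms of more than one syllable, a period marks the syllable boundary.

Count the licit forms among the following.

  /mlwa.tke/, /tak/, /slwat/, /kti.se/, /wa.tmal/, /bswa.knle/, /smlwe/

/mlwa.tke/ — violates constraint (b): syllable 2 onset /tk/: /t/ (stop, 1) → /k/ (stop, 1) does not rise → illicit
/tak/ — violates constraint (c): syllable 1 coda /k/ has 1 consonant (> 0) → illicit
/slwat/ — violates constraint (c): syllable 1 coda /t/ has 1 consonant (> 0) → illicit
/kti.se/ — violates constraint (b): syllable 1 onset /kt/: /k/ (stop, 1) → /t/ (stop, 1) does not rise → illicit
/wa.tmal/ — violates constraint (c): syllable 2 coda /l/ has 1 consonant (> 0) → illicit
/bswa.knle/ — violates constraint (d): word begins with /b/ → illicit
/smlwe/ — violates constraint (f): syllable 1 onset /smlw/ has 4 consonants (> 3) → illicit
No form is licit → 0.

0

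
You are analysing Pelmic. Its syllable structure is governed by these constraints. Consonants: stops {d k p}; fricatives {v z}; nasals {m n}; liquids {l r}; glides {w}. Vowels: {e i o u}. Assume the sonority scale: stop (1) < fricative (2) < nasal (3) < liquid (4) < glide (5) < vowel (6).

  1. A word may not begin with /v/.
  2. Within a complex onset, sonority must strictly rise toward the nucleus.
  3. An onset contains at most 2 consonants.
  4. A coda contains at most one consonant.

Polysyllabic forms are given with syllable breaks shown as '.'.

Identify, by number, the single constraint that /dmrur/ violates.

3

/dmrur/: syllable 1 onset /dmr/ has 3 consonants (> 2).
This is a violation of constraint 3: "An onset contains at most 2 consonants."
The remaining constraints (1, 2, 4) are satisfied.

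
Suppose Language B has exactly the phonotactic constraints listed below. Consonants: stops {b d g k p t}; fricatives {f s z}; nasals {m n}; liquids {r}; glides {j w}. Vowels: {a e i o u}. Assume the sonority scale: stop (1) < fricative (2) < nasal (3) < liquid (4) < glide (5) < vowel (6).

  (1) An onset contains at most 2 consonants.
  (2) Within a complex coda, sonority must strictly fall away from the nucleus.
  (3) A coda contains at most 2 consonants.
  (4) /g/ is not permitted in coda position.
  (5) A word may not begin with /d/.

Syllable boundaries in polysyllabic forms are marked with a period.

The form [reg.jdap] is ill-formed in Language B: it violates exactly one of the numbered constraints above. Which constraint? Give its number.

4

[reg.jdap]: syllable 1 coda contains /g/.
This is a violation of constraint 4: "/g/ is not permitted in coda position."
The remaining constraints (1, 2, 3, 5) are satisfied.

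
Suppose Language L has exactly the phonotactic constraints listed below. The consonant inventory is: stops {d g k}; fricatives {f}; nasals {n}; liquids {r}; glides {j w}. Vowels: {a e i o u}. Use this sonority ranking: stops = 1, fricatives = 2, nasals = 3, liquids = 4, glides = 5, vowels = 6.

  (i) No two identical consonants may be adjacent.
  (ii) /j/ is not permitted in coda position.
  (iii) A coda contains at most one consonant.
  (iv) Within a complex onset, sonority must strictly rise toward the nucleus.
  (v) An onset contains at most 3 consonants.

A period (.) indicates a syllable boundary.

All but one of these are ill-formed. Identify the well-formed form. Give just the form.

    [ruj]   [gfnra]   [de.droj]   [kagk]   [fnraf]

[ruj] — violates constraint (ii): syllable 1 coda contains /j/ → ill-formed
[gfnra] — violates constraint (v): syllable 1 onset /gfnr/ has 4 consonants (> 3) → ill-formed
[de.droj] — violates constraint (ii): syllable 2 coda contains /j/ → ill-formed
[kagk] — violates constraint (iii): syllable 1 coda /gk/ has 2 consonants (> 1) → ill-formed
[fnraf] — σ1 onset /fnr/ (2→3→4 rises), coda /f/ ok → well-formed

[fnraf]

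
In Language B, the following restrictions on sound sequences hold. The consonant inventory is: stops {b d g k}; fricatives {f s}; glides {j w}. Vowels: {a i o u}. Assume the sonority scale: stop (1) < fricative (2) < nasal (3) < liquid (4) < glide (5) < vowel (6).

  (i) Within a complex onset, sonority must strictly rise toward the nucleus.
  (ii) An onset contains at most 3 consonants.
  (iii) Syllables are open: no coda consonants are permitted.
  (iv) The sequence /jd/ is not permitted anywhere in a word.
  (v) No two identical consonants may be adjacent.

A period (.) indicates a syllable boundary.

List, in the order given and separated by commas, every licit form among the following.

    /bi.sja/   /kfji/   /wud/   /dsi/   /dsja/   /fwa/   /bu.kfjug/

/bi.sja/ — σ1 onset /b/, coda /∅/ ok; σ2 onset /sj/ (2→5 rises), coda /∅/ ok → licit
/kfji/ — σ1 onset /kfj/ (1→2→5 rises), coda /∅/ ok → licit
/wud/ — violates constraint (iii): syllable 1 coda /d/ has 1 consonant (> 0) → illicit
/dsi/ — σ1 onset /ds/ (1→2 rises), coda /∅/ ok → licit
/dsja/ — σ1 onset /dsj/ (1→2→5 rises), coda /∅/ ok → licit
/fwa/ — σ1 onset /fw/ (2→5 rises), coda /∅/ ok → licit
/bu.kfjug/ — violates constraint (iii): syllable 2 coda /g/ has 1 consonant (> 0) → illicit

/bi.sja/, /kfji/, /dsi/, /dsja/, /fwa/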